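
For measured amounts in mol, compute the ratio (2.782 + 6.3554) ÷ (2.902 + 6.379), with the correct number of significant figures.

0.9845

2.782 + 6.3554 = 9.1374, limited to 3 d.p. → 4 s.f.; 2.902 + 6.379 = 9.281, limited to 3 d.p. → 4 s.f.
Carrying full precision, 9.1374 ÷ 9.281 = 0.984527529361…; keep min(4, 4) = 4 s.f.
Rounded to 4 significant figures: 0.9845.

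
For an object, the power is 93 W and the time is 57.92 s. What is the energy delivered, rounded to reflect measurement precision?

energy delivered = 93 W × 57.92 s = 5386.56 J.
93 has 2 significant figures; 57.92 has 4.
Division/multiplication keeps the fewest: 2 significant figures.
Rounded: 5.4 × 10^3 J.

5.4 × 10^3 J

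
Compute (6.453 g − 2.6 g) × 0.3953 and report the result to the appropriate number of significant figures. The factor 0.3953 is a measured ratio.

1.5 g

6.453 g − 2.6 g = 3.853 g; the difference is limited to 1 decimal place (2 s.f.).
Carrying full precision, 3.853 × 0.3953 = 1.5230909 g; 0.3953 has 4 s.f., so the result keeps min(2, 4) = 2 s.f.
Rounded to 2 significant figures: 1.5 g.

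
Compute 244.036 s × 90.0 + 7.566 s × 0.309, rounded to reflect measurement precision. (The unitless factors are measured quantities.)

244.036 × 90.0 = 21963.24 → 2.20 × 10^4 s (3 s.f., last digit at the 10^2 place).
7.566 × 0.309 = 2.337894 → 2.34 s (3 s.f., last digit at the 10^-2 place).
Sum: 21965.577894 s; keep the coarser place, 10^2.
Result: 2.20 × 10^4 s.

2.20 × 10^4 s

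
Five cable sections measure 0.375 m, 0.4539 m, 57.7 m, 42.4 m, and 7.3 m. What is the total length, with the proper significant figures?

108.2 m

0.375 m + 0.4539 m + 57.7 m + 42.4 m + 7.3 m = 108.2289 m.
Addition/subtraction keeps the fewest decimal places: 0.375 → 3 decimal places, 0.4539 → 4 decimal places, 57.7 → 1 decimal place, 42.4 → 1 decimal place, 7.3 → 1 decimal place; limit is 1.
Rounded to 1 decimal place: 108.2 m.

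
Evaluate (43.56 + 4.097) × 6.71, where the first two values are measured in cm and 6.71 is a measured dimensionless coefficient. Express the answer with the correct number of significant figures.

3.20 × 10^2 cm

43.56 cm + 4.097 cm = 47.657 cm; the sum is limited to 2 decimal places (4 s.f.).
Carrying full precision, 47.657 × 6.71 = 319.77847 cm; 6.71 has 3 s.f., so the result keeps min(4, 3) = 3 s.f.
Rounded to 3 significant figures: 3.20 × 10^2 cm.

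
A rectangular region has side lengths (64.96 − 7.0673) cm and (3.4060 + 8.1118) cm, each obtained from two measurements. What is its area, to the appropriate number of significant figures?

64.96 − 7.0673 = 57.8927, limited to 2 d.p. → 4 s.f.; 3.4060 + 8.1118 = 11.5178, limited to 4 d.p. → 6 s.f.
Carrying full precision, 57.8927 × 11.5178 = 666.79654006; keep min(4, 6) = 4 s.f.
Rounded to 4 significant figures: 666.8 cm².

666.8 cm²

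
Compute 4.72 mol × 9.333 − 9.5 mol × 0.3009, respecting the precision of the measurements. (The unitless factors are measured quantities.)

4.72 × 9.333 = 44.05176 → 44.1 mol (3 s.f., last digit at the 10^-1 place).
9.5 × 0.3009 = 2.85855 → 2.9 mol (2 s.f., last digit at the 10^-1 place).
Difference: 41.19321 mol; keep the coarser place, 10^-1.
Result: 41.2 mol.

41.2 mol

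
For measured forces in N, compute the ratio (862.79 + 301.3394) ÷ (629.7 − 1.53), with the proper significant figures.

1.853

862.79 + 301.3394 = 1164.1294, limited to 2 d.p. → 6 s.f.; 629.7 − 1.53 = 628.17, limited to 1 d.p. → 4 s.f.
Carrying full precision, 1164.1294 ÷ 628.17 = 1.8532075712…; keep min(6, 4) = 4 s.f.
Rounded to 4 significant figures: 1.853.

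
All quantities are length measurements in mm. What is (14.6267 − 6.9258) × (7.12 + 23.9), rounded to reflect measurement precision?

14.6267 − 6.9258 = 7.7009, limited to 4 d.p. → 5 s.f.; 7.12 + 23.9 = 31.02, limited to 1 d.p. → 3 s.f.
Carrying full precision, 7.7009 × 31.02 = 238.881918; keep min(5, 3) = 3 s.f.
Rounded to 3 significant figures: 239 mm².

239 mm²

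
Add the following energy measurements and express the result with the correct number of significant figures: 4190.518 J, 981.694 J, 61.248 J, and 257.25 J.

5490.71 J

4190.518 J + 981.694 J + 61.248 J + 257.25 J = 5490.710 J.
Addition/subtraction keeps the fewest decimal places: 4190.518 → 3 decimal places, 981.694 → 3 decimal places, 61.248 → 3 decimal places, 257.25 → 2 decimal places; limit is 2.
Rounded to 2 decimal places: 5490.71 J.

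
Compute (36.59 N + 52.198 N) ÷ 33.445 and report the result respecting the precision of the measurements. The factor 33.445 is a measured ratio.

36.59 N + 52.198 N = 88.788 N; the sum is limited to 2 decimal places (4 s.f.).
Carrying full precision, 88.788 ÷ 33.445 = 2.65474659889… N; 33.445 has 5 s.f., so the result keeps min(4, 5) = 4 s.f.
Rounded to 4 significant figures: 2.655 N.

2.655 N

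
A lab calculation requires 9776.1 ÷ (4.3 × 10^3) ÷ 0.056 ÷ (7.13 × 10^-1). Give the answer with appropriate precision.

57

9776.1 ÷ (4.3 × 10^3) ÷ 0.056 ÷ (7.13 × 10^-1) = 56.9402832074…
Multiplication/division keeps the fewest significant figures: 9776.1 → 5 s.f., 4.3 × 10^3 → 2 s.f., 0.056 → 2 s.f., 7.13 × 10^-1 → 3 s.f.; limit is 2.
Rounded to 2 significant figures: 57.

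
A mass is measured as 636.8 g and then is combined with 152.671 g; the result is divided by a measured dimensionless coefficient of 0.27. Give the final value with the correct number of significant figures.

636.8 g + 152.671 g = 789.471 g; the sum is limited to 1 decimal place (4 s.f.).
Carrying full precision, 789.471 ÷ 0.27 = 2923.96666667… g; 0.27 has 2 s.f., so the result keeps min(4, 2) = 2 s.f.
Rounded to 2 significant figures: 2.9 × 10³ g.

2.9 × 10³ g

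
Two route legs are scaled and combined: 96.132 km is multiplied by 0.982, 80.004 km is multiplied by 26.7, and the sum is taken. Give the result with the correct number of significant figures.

96.132 × 0.982 = 94.401624 → 94.4 km (3 s.f., last digit at the 10^-1 place).
80.004 × 26.7 = 2136.1068 → 2.14 × 10^3 km (3 s.f., last digit at the 10^1 place).
Sum: 2230.508424 km; keep the coarser place, 10^1.
Result: 2.23 × 10^3 km.

2.23 × 10^3 km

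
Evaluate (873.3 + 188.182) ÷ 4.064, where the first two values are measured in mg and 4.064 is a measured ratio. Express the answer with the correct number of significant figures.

2.612 × 10^2 mg

873.3 mg + 188.182 mg = 1061.482 mg; the sum is limited to 1 decimal place (5 s.f.).
Carrying full precision, 1061.482 ÷ 4.064 = 261.191437008… mg; 4.064 has 4 s.f., so the result keeps min(5, 4) = 4 s.f.
Rounded to 4 significant figures: 2.612 × 10^2 mg.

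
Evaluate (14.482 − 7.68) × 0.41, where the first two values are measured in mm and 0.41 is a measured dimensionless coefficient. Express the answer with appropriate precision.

14.482 mm − 7.68 mm = 6.802 mm; the difference is limited to 2 decimal places (3 s.f.).
Carrying full precision, 6.802 × 0.41 = 2.78882 mm; 0.41 has 2 s.f., so the result keeps min(3, 2) = 2 s.f.
Rounded to 2 significant figures: 2.8 mm.

2.8 mm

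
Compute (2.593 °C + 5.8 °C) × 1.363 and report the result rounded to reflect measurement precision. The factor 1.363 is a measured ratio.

11 °C

2.593 °C + 5.8 °C = 8.393 °C; the sum is limited to 1 decimal place (2 s.f.).
Carrying full precision, 8.393 × 1.363 = 11.439659 °C; 1.363 has 4 s.f., so the result keeps min(2, 4) = 2 s.f.
Rounded to 2 significant figures: 11 °C.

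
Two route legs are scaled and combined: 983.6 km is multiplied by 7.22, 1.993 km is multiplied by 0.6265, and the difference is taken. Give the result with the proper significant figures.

983.6 × 7.22 = 7101.592 → 7.10 × 10^3 km (3 s.f., last digit at the 10^1 place).
1.993 × 0.6265 = 1.2486145 → 1.249 km (4 s.f., last digit at the 10^-3 place).
Difference: 7100.3433855 km; keep the coarser place, 10^1.
Result: 7.10 × 10^3 km.

7.10 × 10^3 km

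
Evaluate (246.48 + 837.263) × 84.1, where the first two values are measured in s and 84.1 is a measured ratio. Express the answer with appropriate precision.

9.11 × 10^4 s

246.48 s + 837.263 s = 1083.743 s; the sum is limited to 2 decimal places (6 s.f.).
Carrying full precision, 1083.743 × 84.1 = 91142.7863 s; 84.1 has 3 s.f., so the result keeps min(6, 3) = 3 s.f.
Rounded to 3 significant figures: 9.11 × 10^4 s.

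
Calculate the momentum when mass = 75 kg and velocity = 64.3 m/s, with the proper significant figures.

momentum = 75 kg × 64.3 m/s = 4822.5 kg·m/s.
75 has 2 significant figures; 64.3 has 3.
Division/multiplication keeps the fewest: 2 significant figures.
Rounded: 4.8 × 10³ kg·m/s.

4.8 × 10³ kg·m/s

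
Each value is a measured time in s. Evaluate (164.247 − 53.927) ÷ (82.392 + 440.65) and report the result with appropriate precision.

164.247 − 53.927 = 110.320, limited to 3 d.p. → 6 s.f.; 82.392 + 440.65 = 523.042, limited to 2 d.p. → 5 s.f.
Carrying full precision, 110.320 ÷ 523.042 = 0.210919964362…; keep min(6, 5) = 5 s.f.
Rounded to 5 significant figures: 0.21092.

0.21092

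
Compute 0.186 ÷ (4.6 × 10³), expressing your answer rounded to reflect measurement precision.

4.0 × 10⁻⁵

0.186 ÷ (4.6 × 10³) = 0.0000404347826087…
Multiplication/division keeps the fewest significant figures: 0.186 → 3 s.f., 4.6 × 10³ → 2 s.f.; limit is 2.
Rounded to 2 significant figures: 4.0 × 10⁻⁵.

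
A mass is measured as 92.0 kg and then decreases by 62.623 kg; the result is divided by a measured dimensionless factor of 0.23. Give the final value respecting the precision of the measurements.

1.3 × 10^2 kg

92.0 kg − 62.623 kg = 29.377 kg; the difference is limited to 1 decimal place (3 s.f.).
Carrying full precision, 29.377 ÷ 0.23 = 127.726086957… kg; 0.23 has 2 s.f., so the result keeps min(3, 2) = 2 s.f.
Rounded to 2 significant figures: 1.3 × 10^2 kg.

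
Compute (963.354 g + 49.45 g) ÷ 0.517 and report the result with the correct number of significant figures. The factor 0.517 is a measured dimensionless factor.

1.96 × 10³ g

963.354 g + 49.45 g = 1012.804 g; the sum is limited to 2 decimal places (6 s.f.).
Carrying full precision, 1012.804 ÷ 0.517 = 1959.00193424… g; 0.517 has 3 s.f., so the result keeps min(6, 3) = 3 s.f.
Rounded to 3 significant figures: 1.96 × 10³ g.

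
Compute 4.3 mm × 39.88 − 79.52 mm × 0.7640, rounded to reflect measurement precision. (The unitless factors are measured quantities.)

4.3 × 39.88 = 171.484 → 1.7 × 10^2 mm (2 s.f., last digit at the 10^1 place).
79.52 × 0.7640 = 60.75328 → 60.75 mm (4 s.f., last digit at the 10^-2 place).
Difference: 110.73072 mm; keep the coarser place, 10^1.
Result: 1.1 × 10^2 mm.

1.1 × 10^2 mm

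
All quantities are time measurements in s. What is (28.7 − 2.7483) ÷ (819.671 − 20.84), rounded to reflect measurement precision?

28.7 − 2.7483 = 25.9517, limited to 1 d.p. → 3 s.f.; 819.671 − 20.84 = 798.831, limited to 2 d.p. → 5 s.f.
Carrying full precision, 25.9517 ÷ 798.831 = 0.0324870967702…; keep min(3, 5) = 3 s.f.
Rounded to 3 significant figures: 0.0325.

0.0325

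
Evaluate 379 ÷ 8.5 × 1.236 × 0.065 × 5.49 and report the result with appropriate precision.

20.

379 ÷ 8.5 × 1.236 × 0.065 × 5.49 = 19.6663813412…
Multiplication/division keeps the fewest significant figures: 379 → 3 s.f., 8.5 → 2 s.f., 1.236 → 4 s.f., 0.065 → 2 s.f., 5.49 → 3 s.f.; limit is 2.
Rounded to 2 significant figures: 20.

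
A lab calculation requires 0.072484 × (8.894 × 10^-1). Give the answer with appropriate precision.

0.072484 × (8.894 × 10^-1) = 0.0644672696
Multiplication/division keeps the fewest significant figures: 0.072484 → 5 s.f., 8.894 × 10^-1 → 4 s.f.; limit is 4.
Rounded to 4 significant figures: 0.06447.

0.06447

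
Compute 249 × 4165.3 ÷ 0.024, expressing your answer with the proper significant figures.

249 × 4165.3 ÷ 0.024 = 43214987.5
Multiplication/division keeps the fewest significant figures: 249 → 3 s.f., 4165.3 → 5 s.f., 0.024 → 2 s.f.; limit is 2.
Rounded to 2 significant figures: 4.3 × 10^7.

4.3 × 10^7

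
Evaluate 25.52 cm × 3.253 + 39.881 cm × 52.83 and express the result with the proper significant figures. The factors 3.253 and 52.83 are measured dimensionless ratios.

2.190 × 10^3 cm

25.52 × 3.253 = 83.01656 → 83.02 cm (4 s.f., last digit at the 10^-2 place).
39.881 × 52.83 = 2106.91323 → 2107 cm (4 s.f., last digit at the 10^0 place).
Sum: 2189.92979 cm; keep the coarser place, 10^0.
Result: 2.190 × 10^3 cm.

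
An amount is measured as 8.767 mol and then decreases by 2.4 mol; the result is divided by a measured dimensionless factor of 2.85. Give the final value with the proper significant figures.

8.767 mol − 2.4 mol = 6.367 mol; the difference is limited to 1 decimal place (2 s.f.).
Carrying full precision, 6.367 ÷ 2.85 = 2.23403508772… mol; 2.85 has 3 s.f., so the result keeps min(2, 3) = 2 s.f.
Rounded to 2 significant figures: 2.2 mol.

2.2 mol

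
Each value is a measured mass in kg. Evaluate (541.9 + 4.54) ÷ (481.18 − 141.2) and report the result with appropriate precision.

541.9 + 4.54 = 546.44, limited to 1 d.p. → 4 s.f.; 481.18 − 141.2 = 339.98, limited to 1 d.p. → 4 s.f.
Carrying full precision, 546.44 ÷ 339.98 = 1.60727101594…; keep min(4, 4) = 4 s.f.
Rounded to 4 significant figures: 1.607.

1.607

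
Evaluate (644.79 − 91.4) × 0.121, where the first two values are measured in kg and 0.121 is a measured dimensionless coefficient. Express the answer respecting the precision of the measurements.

67.0 kg

644.79 kg − 91.4 kg = 553.39 kg; the difference is limited to 1 decimal place (4 s.f.).
Carrying full precision, 553.39 × 0.121 = 66.96019 kg; 0.121 has 3 s.f., so the result keeps min(4, 3) = 3 s.f.
Rounded to 3 significant figures: 67.0 kg.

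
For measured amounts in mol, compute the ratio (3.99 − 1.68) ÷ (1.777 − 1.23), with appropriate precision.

4.2

3.99 − 1.68 = 2.31, limited to 2 d.p. → 3 s.f.; 1.777 − 1.23 = 0.547, limited to 2 d.p. → 2 s.f.
Carrying full precision, 2.31 ÷ 0.547 = 4.22303473492…; keep min(3, 2) = 2 s.f.
Rounded to 2 significant figures: 4.2.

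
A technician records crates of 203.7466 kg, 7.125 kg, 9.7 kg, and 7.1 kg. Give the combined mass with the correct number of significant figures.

203.7466 kg + 7.125 kg + 9.7 kg + 7.1 kg = 227.6716 kg.
Addition/subtraction keeps the fewest decimal places: 203.7466 → 4 decimal places, 7.125 → 3 decimal places, 9.7 → 1 decimal place, 7.1 → 1 decimal place; limit is 1.
Rounded to 1 decimal place: 227.7 kg.

227.7 kg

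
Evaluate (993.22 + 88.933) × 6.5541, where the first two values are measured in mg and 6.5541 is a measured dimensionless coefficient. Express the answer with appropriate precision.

993.22 mg + 88.933 mg = 1082.153 mg; the sum is limited to 2 decimal places (6 s.f.).
Carrying full precision, 1082.153 × 6.5541 = 7092.5389773 mg; 6.5541 has 5 s.f., so the result keeps min(6, 5) = 5 s.f.
Rounded to 5 significant figures: 7.0925 × 10³ mg.

7.0925 × 10³ mg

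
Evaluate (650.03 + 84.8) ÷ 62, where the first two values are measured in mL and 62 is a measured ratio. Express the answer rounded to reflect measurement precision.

12 mL

650.03 mL + 84.8 mL = 734.83 mL; the sum is limited to 1 decimal place (4 s.f.).
Carrying full precision, 734.83 ÷ 62 = 11.8520967742… mL; 62 has 2 s.f., so the result keeps min(4, 2) = 2 s.f.
Rounded to 2 significant figures: 12 mL.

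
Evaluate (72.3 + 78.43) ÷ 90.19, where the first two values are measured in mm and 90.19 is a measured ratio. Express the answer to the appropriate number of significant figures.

72.3 mm + 78.43 mm = 150.73 mm; the sum is limited to 1 decimal place (4 s.f.).
Carrying full precision, 150.73 ÷ 90.19 = 1.67124958421… mm; 90.19 has 4 s.f., so the result keeps min(4, 4) = 4 s.f.
Rounded to 4 significant figures: 1.671 mm.

1.671 mm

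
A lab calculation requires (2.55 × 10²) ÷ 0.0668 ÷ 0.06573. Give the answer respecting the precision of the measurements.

(2.55 × 10²) ÷ 0.0668 ÷ 0.06573 = 58076.4532095…
Multiplication/division keeps the fewest significant figures: 2.55 × 10² → 3 s.f., 0.0668 → 3 s.f., 0.06573 → 4 s.f.; limit is 3.
Rounded to 3 significant figures: 5.81 × 10⁴.

5.81 × 10⁴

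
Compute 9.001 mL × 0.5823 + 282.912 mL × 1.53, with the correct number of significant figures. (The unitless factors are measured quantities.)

438 mL

9.001 × 0.5823 = 5.2412823 → 5.241 mL (4 s.f., last digit at the 10^-3 place).
282.912 × 1.53 = 432.85536 → 433 mL (3 s.f., last digit at the 10^0 place).
Sum: 438.0966423 mL; keep the coarser place, 10^0.
Result: 438 mL.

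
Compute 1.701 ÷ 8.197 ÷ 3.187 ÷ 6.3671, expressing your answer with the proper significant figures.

1.701 ÷ 8.197 ÷ 3.187 ÷ 6.3671 = 0.0102264675407…
Multiplication/division keeps the fewest significant figures: 1.701 → 4 s.f., 8.197 → 4 s.f., 3.187 → 4 s.f., 6.3671 → 5 s.f.; limit is 4.
Rounded to 4 significant figures: 0.01023.

0.01023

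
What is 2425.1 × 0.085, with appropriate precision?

2425.1 × 0.085 = 206.1335
Multiplication/division keeps the fewest significant figures: 2425.1 → 5 s.f., 0.085 → 2 s.f.; limit is 2.
Rounded to 2 significant figures: 2.1 × 10^2.

2.1 × 10^2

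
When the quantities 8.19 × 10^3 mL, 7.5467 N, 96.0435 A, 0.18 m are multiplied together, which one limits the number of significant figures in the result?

8.19 × 10^3 mL → 3 s.f.; 7.5467 N → 5 s.f.; 96.0435 A → 6 s.f.; 0.18 m → 2 s.f.
The fewest is 2 significant figures, from 0.18 m.

0.18 m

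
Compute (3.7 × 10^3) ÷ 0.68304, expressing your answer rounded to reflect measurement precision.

5.4 × 10^3

(3.7 × 10^3) ÷ 0.68304 = 5416.95947529…
Multiplication/division keeps the fewest significant figures: 3.7 × 10^3 → 2 s.f., 0.68304 → 5 s.f.; limit is 2.
Rounded to 2 significant figures: 5.4 × 10^3.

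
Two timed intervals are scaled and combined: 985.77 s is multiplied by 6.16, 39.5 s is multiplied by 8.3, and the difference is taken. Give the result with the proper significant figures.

985.77 × 6.16 = 6072.3432 → 6.07 × 10³ s (3 s.f., last digit at the 10^1 place).
39.5 × 8.3 = 327.85 → 3.3 × 10² s (2 s.f., last digit at the 10^1 place).
Difference: 5744.4932 s; keep the coarser place, 10^1.
Result: 5.74 × 10³ s.

5.74 × 10³ s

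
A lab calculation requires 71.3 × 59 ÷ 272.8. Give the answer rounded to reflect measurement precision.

71.3 × 59 ÷ 272.8 = 15.4204545455…
Multiplication/division keeps the fewest significant figures: 71.3 → 3 s.f., 59 → 2 s.f., 272.8 → 4 s.f.; limit is 2.
Rounded to 2 significant figures: 15.

15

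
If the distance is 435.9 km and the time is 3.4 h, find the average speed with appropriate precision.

average speed = 435.9 km ÷ 3.4 h = 128.205882353… km/h.
435.9 has 4 significant figures; 3.4 has 2.
Division/multiplication keeps the fewest: 2 significant figures.
Rounded: 1.3 × 10² km/h.

1.3 × 10² km/h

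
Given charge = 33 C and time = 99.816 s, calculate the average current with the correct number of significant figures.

average current = 33 C ÷ 99.816 s = 0.330608319308… A.
33 has 2 significant figures; 99.816 has 5.
Division/multiplication keeps the fewest: 2 significant figures.
Rounded: 0.33 A.

0.33 A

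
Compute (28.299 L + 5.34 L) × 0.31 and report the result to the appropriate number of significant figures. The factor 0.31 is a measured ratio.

28.299 L + 5.34 L = 33.639 L; the sum is limited to 2 decimal places (4 s.f.).
Carrying full precision, 33.639 × 0.31 = 10.42809 L; 0.31 has 2 s.f., so the result keeps min(4, 2) = 2 s.f.
Rounded to 2 significant figures: 1.0 × 10¹ L.

1.0 × 10¹ L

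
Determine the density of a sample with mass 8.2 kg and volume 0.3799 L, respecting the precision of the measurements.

22 kg/L

density = 8.2 kg ÷ 0.3799 L = 21.5846275336… kg/L.
8.2 has 2 significant figures; 0.3799 has 4.
Division/multiplication keeps the fewest: 2 significant figures.
Rounded: 22 kg/L.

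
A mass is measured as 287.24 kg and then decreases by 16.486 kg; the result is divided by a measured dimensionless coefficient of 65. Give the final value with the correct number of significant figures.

287.24 kg − 16.486 kg = 270.754 kg; the difference is limited to 2 decimal places (5 s.f.).
Carrying full precision, 270.754 ÷ 65 = 4.16544615385… kg; 65 has 2 s.f., so the result keeps min(5, 2) = 2 s.f.
Rounded to 2 significant figures: 4.2 kg.

4.2 kg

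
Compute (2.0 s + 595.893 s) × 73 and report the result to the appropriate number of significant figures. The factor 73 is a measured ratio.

2.0 s + 595.893 s = 597.893 s; the sum is limited to 1 decimal place (4 s.f.).
Carrying full precision, 597.893 × 73 = 43646.189 s; 73 has 2 s.f., so the result keeps min(4, 2) = 2 s.f.
Rounded to 2 significant figures: 4.4 × 10⁴ s.

4.4 × 10⁴ s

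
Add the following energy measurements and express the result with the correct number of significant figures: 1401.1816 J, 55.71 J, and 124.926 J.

1401.1816 J + 55.71 J + 124.926 J = 1581.8176 J.
Addition/subtraction keeps the fewest decimal places: 1401.1816 → 4 decimal places, 55.71 → 2 decimal places, 124.926 → 3 decimal places; limit is 2.
Rounded to 2 decimal places: 1581.82 J.

1581.82 J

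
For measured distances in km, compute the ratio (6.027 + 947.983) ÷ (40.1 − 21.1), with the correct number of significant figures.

6.027 + 947.983 = 954.010, limited to 3 d.p. → 6 s.f.; 40.1 − 21.1 = 19.0, limited to 1 d.p. → 3 s.f.
Carrying full precision, 954.010 ÷ 19.0 = 50.2110526316…; keep min(6, 3) = 3 s.f.
Rounded to 3 significant figures: 50.2.

50.2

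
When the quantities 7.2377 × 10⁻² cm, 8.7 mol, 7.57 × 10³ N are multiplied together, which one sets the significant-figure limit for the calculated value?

7.2377 × 10⁻² cm → 5 s.f.; 8.7 mol → 2 s.f.; 7.57 × 10³ N → 3 s.f.
The fewest is 2 significant figures, from 8.7 mol.

8.7 mol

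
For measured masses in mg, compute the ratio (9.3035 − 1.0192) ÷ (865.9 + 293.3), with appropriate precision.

9.3035 − 1.0192 = 8.2843, limited to 4 d.p. → 5 s.f.; 865.9 + 293.3 = 1159.2, limited to 1 d.p. → 5 s.f.
Carrying full precision, 8.2843 ÷ 1159.2 = 0.00714656659765…; keep min(5, 5) = 5 s.f.
Rounded to 5 significant figures: 0.0071466.

0.0071466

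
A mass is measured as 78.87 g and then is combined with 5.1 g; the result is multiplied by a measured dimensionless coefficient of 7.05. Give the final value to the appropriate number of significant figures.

592 g

78.87 g + 5.1 g = 83.97 g; the sum is limited to 1 decimal place (3 s.f.).
Carrying full precision, 83.97 × 7.05 = 591.9885 g; 7.05 has 3 s.f., so the result keeps min(3, 3) = 3 s.f.
Rounded to 3 significant figures: 592 g.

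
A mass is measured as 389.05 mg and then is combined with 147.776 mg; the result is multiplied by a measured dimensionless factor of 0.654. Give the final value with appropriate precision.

389.05 mg + 147.776 mg = 536.826 mg; the sum is limited to 2 decimal places (5 s.f.).
Carrying full precision, 536.826 × 0.654 = 351.084204 mg; 0.654 has 3 s.f., so the result keeps min(5, 3) = 3 s.f.
Rounded to 3 significant figures: 351 mg.

351 mg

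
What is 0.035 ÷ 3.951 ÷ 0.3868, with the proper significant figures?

0.035 ÷ 3.951 ÷ 0.3868 = 0.0229020600599…
Multiplication/division keeps the fewest significant figures: 0.035 → 2 s.f., 3.951 → 4 s.f., 0.3868 → 4 s.f.; limit is 2.
Rounded to 2 significant figures: 0.023.

0.023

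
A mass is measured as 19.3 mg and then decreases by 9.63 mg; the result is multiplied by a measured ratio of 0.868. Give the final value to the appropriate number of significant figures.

8.4 mg

19.3 mg − 9.63 mg = 9.67 mg; the difference is limited to 1 decimal place (2 s.f.).
Carrying full precision, 9.67 × 0.868 = 8.39356 mg; 0.868 has 3 s.f., so the result keeps min(2, 3) = 2 s.f.
Rounded to 2 significant figures: 8.4 mg.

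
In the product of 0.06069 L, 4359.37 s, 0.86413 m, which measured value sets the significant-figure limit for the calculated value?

0.06069 L → 4 s.f.; 4359.37 s → 6 s.f.; 0.86413 m → 5 s.f.
The fewest is 4 significant figures, from 0.06069 L.

0.06069 L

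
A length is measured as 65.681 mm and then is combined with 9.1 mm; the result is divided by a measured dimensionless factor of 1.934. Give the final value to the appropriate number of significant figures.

65.681 mm + 9.1 mm = 74.781 mm; the sum is limited to 1 decimal place (3 s.f.).
Carrying full precision, 74.781 ÷ 1.934 = 38.6664943123… mm; 1.934 has 4 s.f., so the result keeps min(3, 4) = 3 s.f.
Rounded to 3 significant figures: 38.7 mm.

38.7 mm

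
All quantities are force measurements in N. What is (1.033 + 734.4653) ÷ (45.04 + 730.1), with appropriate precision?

0.9489

1.033 + 734.4653 = 735.4983, limited to 3 d.p. → 6 s.f.; 45.04 + 730.1 = 775.14, limited to 1 d.p. → 4 s.f.
Carrying full precision, 735.4983 ÷ 775.14 = 0.948858657791…; keep min(6, 4) = 4 s.f.
Rounded to 4 significant figures: 0.9489.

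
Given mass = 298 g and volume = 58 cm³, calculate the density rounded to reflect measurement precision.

density = 298 g ÷ 58 cm³ = 5.13793103448… g/cm³.
298 has 3 significant figures; 58 has 2.
Division/multiplication keeps the fewest: 2 significant figures.
Rounded: 5.1 g/cm³.

5.1 g/cm³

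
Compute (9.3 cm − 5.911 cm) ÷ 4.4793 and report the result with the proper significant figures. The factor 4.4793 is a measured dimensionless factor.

9.3 cm − 5.911 cm = 3.389 cm; the difference is limited to 1 decimal place (2 s.f.).
Carrying full precision, 3.389 ÷ 4.4793 = 0.756591431697… cm; 4.4793 has 5 s.f., so the result keeps min(2, 5) = 2 s.f.
Rounded to 2 significant figures: 0.76 cm.

0.76 cm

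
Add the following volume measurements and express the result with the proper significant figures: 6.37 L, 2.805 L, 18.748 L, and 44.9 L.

6.37 L + 2.805 L + 18.748 L + 44.9 L = 72.823 L.
Addition/subtraction keeps the fewest decimal places: 6.37 → 2 decimal places, 2.805 → 3 decimal places, 18.748 → 3 decimal places, 44.9 → 1 decimal place; limit is 1.
Rounded to 1 decimal place: 72.8 L.

72.8 L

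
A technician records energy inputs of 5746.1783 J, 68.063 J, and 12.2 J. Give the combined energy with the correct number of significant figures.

5746.1783 J + 68.063 J + 12.2 J = 5826.4413 J.
Addition/subtraction keeps the fewest decimal places: 5746.1783 → 4 decimal places, 68.063 → 3 decimal places, 12.2 → 1 decimal place; limit is 1.
Rounded to 1 decimal place: 5826.4 J.

5826.4 J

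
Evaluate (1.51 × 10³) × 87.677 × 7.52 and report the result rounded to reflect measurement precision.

(1.51 × 10³) × 87.677 × 7.52 = 995589.8704
Multiplication/division keeps the fewest significant figures: 1.51 × 10³ → 3 s.f., 87.677 → 5 s.f., 7.52 → 3 s.f.; limit is 3.
Rounded to 3 significant figures: 9.96 × 10⁵.

9.96 × 10⁵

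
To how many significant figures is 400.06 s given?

400.06: zeros between nonzero digits are significant.

5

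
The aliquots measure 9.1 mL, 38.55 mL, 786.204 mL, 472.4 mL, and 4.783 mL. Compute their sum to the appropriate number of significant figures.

9.1 mL + 38.55 mL + 786.204 mL + 472.4 mL + 4.783 mL = 1311.037 mL.
Addition/subtraction keeps the fewest decimal places: 9.1 → 1 decimal place, 38.55 → 2 decimal places, 786.204 → 3 decimal places, 472.4 → 1 decimal place, 4.783 → 3 decimal places; limit is 1.
Rounded to 1 decimal place: 1311.0 mL.

1311.0 mL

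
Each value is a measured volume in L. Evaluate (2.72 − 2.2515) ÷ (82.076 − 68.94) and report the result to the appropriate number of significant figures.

0.036

2.72 − 2.2515 = 0.4685, limited to 2 d.p. → 2 s.f.; 82.076 − 68.94 = 13.136, limited to 2 d.p. → 4 s.f.
Carrying full precision, 0.4685 ÷ 13.136 = 0.0356653471376…; keep min(2, 4) = 2 s.f.
Rounded to 2 significant figures: 0.036.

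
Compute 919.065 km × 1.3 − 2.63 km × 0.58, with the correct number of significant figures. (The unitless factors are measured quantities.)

919.065 × 1.3 = 1194.7845 → 1.2 × 10³ km (2 s.f., last digit at the 10^2 place).
2.63 × 0.58 = 1.5254 → 1.5 km (2 s.f., last digit at the 10^-1 place).
Difference: 1193.2591 km; keep the coarser place, 10^2.
Result: 1.2 × 10³ km.

1.2 × 10³ km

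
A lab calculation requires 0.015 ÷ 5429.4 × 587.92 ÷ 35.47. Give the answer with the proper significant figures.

4.6 × 10⁻⁵

0.015 ÷ 5429.4 × 587.92 ÷ 35.47 = 0.0000457927227207…
Multiplication/division keeps the fewest significant figures: 0.015 → 2 s.f., 5429.4 → 5 s.f., 587.92 → 5 s.f., 35.47 → 4 s.f.; limit is 2.
Rounded to 2 significant figures: 4.6 × 10⁻⁵.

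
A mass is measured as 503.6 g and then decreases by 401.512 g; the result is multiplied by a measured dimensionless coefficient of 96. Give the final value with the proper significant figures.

9.8 × 10^3 g

503.6 g − 401.512 g = 102.088 g; the difference is limited to 1 decimal place (4 s.f.).
Carrying full precision, 102.088 × 96 = 9800.448 g; 96 has 2 s.f., so the result keeps min(4, 2) = 2 s.f.
Rounded to 2 significant figures: 9.8 × 10^3 g.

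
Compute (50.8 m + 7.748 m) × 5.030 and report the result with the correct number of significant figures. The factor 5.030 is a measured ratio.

294 m

50.8 m + 7.748 m = 58.548 m; the sum is limited to 1 decimal place (3 s.f.).
Carrying full precision, 58.548 × 5.030 = 294.49644 m; 5.030 has 4 s.f., so the result keeps min(3, 4) = 3 s.f.
Rounded to 3 significant figures: 294 m.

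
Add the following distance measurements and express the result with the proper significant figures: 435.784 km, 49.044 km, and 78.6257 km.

435.784 km + 49.044 km + 78.6257 km = 563.4537 km.
Addition/subtraction keeps the fewest decimal places: 435.784 → 3 decimal places, 49.044 → 3 decimal places, 78.6257 → 4 decimal places; limit is 3.
Rounded to 3 decimal places: 563.454 km.

563.454 km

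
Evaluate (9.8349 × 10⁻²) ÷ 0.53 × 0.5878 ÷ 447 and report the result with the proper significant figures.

(9.8349 × 10⁻²) ÷ 0.53 × 0.5878 ÷ 447 = 0.000244014782829…
Multiplication/division keeps the fewest significant figures: 9.8349 × 10⁻² → 5 s.f., 0.53 → 2 s.f., 0.5878 → 4 s.f., 447 → 3 s.f.; limit is 2.
Rounded to 2 significant figures: 2.4 × 10⁻⁴.

2.4 × 10⁻⁴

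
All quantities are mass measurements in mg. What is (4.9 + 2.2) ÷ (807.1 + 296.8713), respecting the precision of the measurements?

0.0064

4.9 + 2.2 = 7.1, limited to 1 d.p. → 2 s.f.; 807.1 + 296.8713 = 1103.9713, limited to 1 d.p. → 5 s.f.
Carrying full precision, 7.1 ÷ 1103.9713 = 0.00643132661148…; keep min(2, 5) = 2 s.f.
Rounded to 2 significant figures: 0.0064.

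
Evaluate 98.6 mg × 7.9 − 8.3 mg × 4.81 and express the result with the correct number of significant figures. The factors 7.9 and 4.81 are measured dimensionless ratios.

98.6 × 7.9 = 778.94 → 7.8 × 10^2 mg (2 s.f., last digit at the 10^1 place).
8.3 × 4.81 = 39.923 → 40. mg (2 s.f., last digit at the 10^0 place).
Difference: 739.017 mg; keep the coarser place, 10^1.
Result: 7.4 × 10^2 mg.

7.4 × 10^2 mg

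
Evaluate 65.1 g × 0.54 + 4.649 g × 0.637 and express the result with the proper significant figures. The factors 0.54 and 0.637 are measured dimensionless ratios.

65.1 × 0.54 = 35.154 → 35 g (2 s.f., last digit at the 10^0 place).
4.649 × 0.637 = 2.961413 → 2.96 g (3 s.f., last digit at the 10^-2 place).
Sum: 38.115413 g; keep the coarser place, 10^0.
Result: 38 g.

38 g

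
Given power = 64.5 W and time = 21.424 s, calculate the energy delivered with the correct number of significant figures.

1.38 × 10^3 J

energy delivered = 64.5 W × 21.424 s = 1381.848 J.
64.5 has 3 significant figures; 21.424 has 5.
Division/multiplication keeps the fewest: 3 significant figures.
Rounded: 1.38 × 10^3 J.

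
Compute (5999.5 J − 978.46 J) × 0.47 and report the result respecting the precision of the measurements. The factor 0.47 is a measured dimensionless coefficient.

5999.5 J − 978.46 J = 5021.04 J; the difference is limited to 1 decimal place (5 s.f.).
Carrying full precision, 5021.04 × 0.47 = 2359.8888 J; 0.47 has 2 s.f., so the result keeps min(5, 2) = 2 s.f.
Rounded to 2 significant figures: 2.4 × 10³ J.

2.4 × 10³ J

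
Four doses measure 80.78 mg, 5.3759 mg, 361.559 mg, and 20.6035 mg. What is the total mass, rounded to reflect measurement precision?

4.6832 × 10^2 mg

80.78 mg + 5.3759 mg + 361.559 mg + 20.6035 mg = 468.3184 mg.
Addition/subtraction keeps the fewest decimal places: 80.78 → 2 decimal places, 5.3759 → 4 decimal places, 361.559 → 3 decimal places, 20.6035 → 4 decimal places; limit is 2.
Rounded to 2 decimal places: 4.6832 × 10^2 mg.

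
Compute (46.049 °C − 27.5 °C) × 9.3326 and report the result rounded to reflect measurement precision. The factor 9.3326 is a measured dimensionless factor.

46.049 °C − 27.5 °C = 18.549 °C; the difference is limited to 1 decimal place (3 s.f.).
Carrying full precision, 18.549 × 9.3326 = 173.1103974 °C; 9.3326 has 5 s.f., so the result keeps min(3, 5) = 3 s.f.
Rounded to 3 significant figures: 173 °C.

173 °C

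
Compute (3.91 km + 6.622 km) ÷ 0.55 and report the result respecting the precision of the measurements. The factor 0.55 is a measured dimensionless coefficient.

19 km

3.91 km + 6.622 km = 10.532 km; the sum is limited to 2 decimal places (4 s.f.).
Carrying full precision, 10.532 ÷ 0.55 = 19.1490909091… km; 0.55 has 2 s.f., so the result keeps min(4, 2) = 2 s.f.
Rounded to 2 significant figures: 19 km.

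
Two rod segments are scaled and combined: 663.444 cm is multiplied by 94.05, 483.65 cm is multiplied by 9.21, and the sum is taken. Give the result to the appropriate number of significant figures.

663.444 × 94.05 = 62396.9082 → 6.240 × 10⁴ cm (4 s.f., last digit at the 10^1 place).
483.65 × 9.21 = 4454.4165 → 4.45 × 10³ cm (3 s.f., last digit at the 10^1 place).
Sum: 66851.3247 cm; keep the coarser place, 10^1.
Result: 6.685 × 10⁴ cm.

6.685 × 10⁴ cm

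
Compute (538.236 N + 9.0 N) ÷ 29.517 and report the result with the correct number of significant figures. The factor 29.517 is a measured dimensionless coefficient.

18.54 N

538.236 N + 9.0 N = 547.236 N; the sum is limited to 1 decimal place (4 s.f.).
Carrying full precision, 547.236 ÷ 29.517 = 18.5396889928… N; 29.517 has 5 s.f., so the result keeps min(4, 5) = 4 s.f.
Rounded to 4 significant figures: 18.54 N.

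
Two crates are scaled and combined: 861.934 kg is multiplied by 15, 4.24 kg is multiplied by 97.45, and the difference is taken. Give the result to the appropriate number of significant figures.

861.934 × 15 = 12929.01 → 1.3 × 10^4 kg (2 s.f., last digit at the 10^3 place).
4.24 × 97.45 = 413.188 → 413 kg (3 s.f., last digit at the 10^0 place).
Difference: 12515.822 kg; keep the coarser place, 10^3.
Result: 1.3 × 10^4 kg.

1.3 × 10^4 kg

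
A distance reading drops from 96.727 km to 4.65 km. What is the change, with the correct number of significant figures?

96.727 km − 4.65 km = 92.077 km.
Addition/subtraction keeps the fewest decimal places: 96.727 → 3 decimal places, 4.65 → 2 decimal places; limit is 2.
Rounded to 2 decimal places: 92.08 km.

92.08 km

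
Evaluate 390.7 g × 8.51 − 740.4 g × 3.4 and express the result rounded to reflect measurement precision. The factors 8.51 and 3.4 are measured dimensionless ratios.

8 × 10^2 g

390.7 × 8.51 = 3324.857 → 3.32 × 10^3 g (3 s.f., last digit at the 10^1 place).
740.4 × 3.4 = 2517.36 → 2.5 × 10^3 g (2 s.f., last digit at the 10^2 place).
Difference: 807.497 g; keep the coarser place, 10^2.
Result: 8 × 10^2 g.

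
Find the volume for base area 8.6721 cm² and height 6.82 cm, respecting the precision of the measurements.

59.1 cm³

volume = 8.6721 cm² × 6.82 cm = 59.143722 cm³.
8.6721 has 5 significant figures; 6.82 has 3.
Division/multiplication keeps the fewest: 3 significant figures.
Rounded: 59.1 cm³.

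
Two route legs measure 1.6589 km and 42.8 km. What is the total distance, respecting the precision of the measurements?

44.5 km

1.6589 km + 42.8 km = 44.4589 km.
Addition/subtraction keeps the fewest decimal places: 1.6589 → 4 decimal places, 42.8 → 1 decimal place; limit is 1.
Rounded to 1 decimal place: 44.5 km.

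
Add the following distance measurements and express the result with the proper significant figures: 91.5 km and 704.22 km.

91.5 km + 704.22 km = 795.72 km.
Addition/subtraction keeps the fewest decimal places: 91.5 → 1 decimal place, 704.22 → 2 decimal places; limit is 1.
Rounded to 1 decimal place: 795.7 km.

795.7 km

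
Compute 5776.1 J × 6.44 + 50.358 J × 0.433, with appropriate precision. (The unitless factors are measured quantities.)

5776.1 × 6.44 = 37198.084 → 3.72 × 10⁴ J (3 s.f., last digit at the 10^2 place).
50.358 × 0.433 = 21.805014 → 21.8 J (3 s.f., last digit at the 10^-1 place).
Sum: 37219.889014 J; keep the coarser place, 10^2.
Result: 3.72 × 10⁴ J.

3.72 × 10⁴ J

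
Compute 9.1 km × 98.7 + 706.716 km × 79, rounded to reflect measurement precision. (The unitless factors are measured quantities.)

5.7 × 10^4 km

9.1 × 98.7 = 898.17 → 9.0 × 10^2 km (2 s.f., last digit at the 10^1 place).
706.716 × 79 = 55830.564 → 5.6 × 10^4 km (2 s.f., last digit at the 10^3 place).
Sum: 56728.734 km; keep the coarser place, 10^3.
Result: 5.7 × 10^4 km.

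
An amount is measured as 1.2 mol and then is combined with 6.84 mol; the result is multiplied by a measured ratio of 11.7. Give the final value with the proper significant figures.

1.2 mol + 6.84 mol = 8.04 mol; the sum is limited to 1 decimal place (2 s.f.).
Carrying full precision, 8.04 × 11.7 = 94.068 mol; 11.7 has 3 s.f., so the result keeps min(2, 3) = 2 s.f.
Rounded to 2 significant figures: 94 mol.

94 mol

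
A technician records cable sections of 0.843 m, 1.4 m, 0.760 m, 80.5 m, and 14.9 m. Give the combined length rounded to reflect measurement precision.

0.843 m + 1.4 m + 0.760 m + 80.5 m + 14.9 m = 98.403 m.
Addition/subtraction keeps the fewest decimal places: 0.843 → 3 decimal places, 1.4 → 1 decimal place, 0.760 → 3 decimal places, 80.5 → 1 decimal place, 14.9 → 1 decimal place; limit is 1.
Rounded to 1 decimal place: 98.4 m.

98.4 m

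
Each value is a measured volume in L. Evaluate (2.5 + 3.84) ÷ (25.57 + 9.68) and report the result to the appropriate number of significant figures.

2.5 + 3.84 = 6.34, limited to 1 d.p. → 2 s.f.; 25.57 + 9.68 = 35.25, limited to 2 d.p. → 4 s.f.
Carrying full precision, 6.34 ÷ 35.25 = 0.179858156028…; keep min(2, 4) = 2 s.f.
Rounded to 2 significant figures: 0.18.

0.18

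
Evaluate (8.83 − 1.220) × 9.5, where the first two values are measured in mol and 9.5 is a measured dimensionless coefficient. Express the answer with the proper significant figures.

72 mol

8.83 mol − 1.220 mol = 7.610 mol; the difference is limited to 2 decimal places (3 s.f.).
Carrying full precision, 7.610 × 9.5 = 72.295 mol; 9.5 has 2 s.f., so the result keeps min(3, 2) = 2 s.f.
Rounded to 2 significant figures: 72 mol.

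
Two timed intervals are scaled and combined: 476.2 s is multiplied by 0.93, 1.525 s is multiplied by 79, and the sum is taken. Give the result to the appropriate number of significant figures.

5.6 × 10² s

476.2 × 0.93 = 442.866 → 4.4 × 10² s (2 s.f., last digit at the 10^1 place).
1.525 × 79 = 120.475 → 1.2 × 10² s (2 s.f., last digit at the 10^1 place).
Sum: 563.341 s; keep the coarser place, 10^1.
Result: 5.6 × 10² s.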